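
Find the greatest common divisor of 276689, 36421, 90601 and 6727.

7

gcd(276689, 36421): 276689 = 7·36421 + 21742; 36421 = 1·21742 + 14679; 21742 = 1·14679 + 7063; 14679 = 2·7063 + 553; 7063 = 12·553 + 427; 553 = 1·427 + 126; 427 = 3·126 + 49; 126 = 2·49 + 28; 49 = 1·28 + 21; 28 = 1·21 + 7; 21 = 3·7 + 0 → 7
gcd(7, 90601): 90601 = 12943·7 + 0 → 7
gcd(7, 6727): 6727 = 961·7 + 0 → 7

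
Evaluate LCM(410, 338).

69290

gcd first: 410 = 1·338 + 72; 338 = 4·72 + 50; 72 = 1·50 + 22; 50 = 2·22 + 6; 22 = 3·6 + 4; 6 = 1·4 + 2; 4 = 2·2 + 0 → gcd = 2
lcm = 410·338/gcd = 138580/2 = 69290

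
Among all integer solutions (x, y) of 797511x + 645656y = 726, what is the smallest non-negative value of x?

gcd(797511, 645656) = 121 (Euclid: 797511 = 1·645656 + 151855; 645656 = 4·151855 + 38236; 151855 = 3·38236 + 37147; 38236 = 1·37147 + 1089; 37147 = 34·1089 + 121; 1089 = 9·121 + 0), and 121 | 726.
Extended Euclid: 797511·(591) + 645656·(-730) = 121. Scale by 6: x₀ = 3546.
General solution x = x₀ + 5336t; reducing mod 5336 gives x = 3546 (and y = -4380).

3546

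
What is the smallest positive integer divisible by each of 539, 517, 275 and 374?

539 = 7² · 11; 517 = 11 · 47; 275 = 5² · 11; 374 = 2 · 11 · 17
lcm takes max exponent of each prime: 2 · 5² · 7² · 11 · 17 · 47 = 21533050

21533050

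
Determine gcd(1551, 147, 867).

gcd(1551, 147): 1551 = 10·147 + 81; 147 = 1·81 + 66; 81 = 1·66 + 15; 66 = 4·15 + 6; 15 = 2·6 + 3; 6 = 2·3 + 0 → 3
gcd(3, 867): 867 = 289·3 + 0 → 3

3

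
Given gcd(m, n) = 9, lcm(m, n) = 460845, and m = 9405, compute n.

441

m·n = gcd·lcm = 9·460845 = 4147605, so n = 4147605/9405 = 441.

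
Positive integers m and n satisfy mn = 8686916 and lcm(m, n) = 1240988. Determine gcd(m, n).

From gcd × lcm = mn: gcd = 8686916 / 1240988 = 7.

7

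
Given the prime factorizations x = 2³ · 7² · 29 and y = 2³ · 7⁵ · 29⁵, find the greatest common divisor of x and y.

11368

min exponent per shared prime: 2³ · 7² · 29 = 11368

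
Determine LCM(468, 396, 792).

468 = 2² · 3² · 13; 396 = 2² · 3² · 11; 792 = 2³ · 3² · 11
lcm takes max exponent of each prime: 2³ · 3² · 11 · 13 = 10296

10296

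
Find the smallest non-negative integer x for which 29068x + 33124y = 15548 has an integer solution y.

gcd(29068, 33124) = 676 (Euclid: 33124 = 1·29068 + 4056; 29068 = 7·4056 + 676; 4056 = 6·676 + 0), and 676 | 15548.
Extended Euclid: 29068·(8) + 33124·(-7) = 676. Scale by 23: x₀ = 184.
General solution x = x₀ + 49t; reducing mod 49 gives x = 37 (and y = -32).

37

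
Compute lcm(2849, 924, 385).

2849 = 7 · 11 · 37; 924 = 2² · 3 · 7 · 11; 385 = 5 · 7 · 11
lcm takes max exponent of each prime: 2² · 3 · 5 · 7 · 11 · 37 = 170940

170940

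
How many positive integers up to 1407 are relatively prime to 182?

182 = 2·7·13. Inclusion–exclusion on these primes:
1407 − ⌊1407/2⌋ − ⌊1407/7⌋ − ⌊1407/13⌋ + ⌊1407/14⌋ + ⌊1407/26⌋ + ⌊1407/91⌋ − ⌊1407/182⌋ = 557

557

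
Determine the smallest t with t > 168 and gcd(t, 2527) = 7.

175

gcd(t, 2527) = 7 forces 7 | t; write t = 7s. Then gcd(7s, 7·361) = 7·gcd(s, 361), so need gcd(s, 361) = 1.
7s > 168 gives s ≥ 25. The least s ≥ 25 coprime to 361 is 25, so t = 7·25 = 175.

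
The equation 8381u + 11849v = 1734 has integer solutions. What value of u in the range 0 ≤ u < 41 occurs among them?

20

Euclid: 11849 = 1·8381 + 3468; 8381 = 2·3468 + 1445; 3468 = 2·1445 + 578; 1445 = 2·578 + 289; 578 = 2·289 + 0 → gcd = 289; 1734 = 289·6.
Back-substitution yields 8381·(17) + 11849·(-12) = 289, so one solution is u = 17·6 = 102, v = -12·6 = -72.
Solutions in u differ by 11849/289 = 41; the one in [0, 41) is 102 mod 41 = 20.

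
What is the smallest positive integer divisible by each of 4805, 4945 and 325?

lcm(4805, 4945) = 4805·4945/gcd = 23760725/5 = 4752145
lcm(4752145, 325) = 4752145·325/gcd = 1544447125/5 = 308889425

308889425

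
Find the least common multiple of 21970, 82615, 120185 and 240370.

51631235630

lcm(21970, 82615) = 21970·82615/gcd = 1815051550/65 = 27923870
lcm(27923870, 120185) = 27923870·120185/gcd = 3356030315950/65 = 51631235630
lcm(51631235630, 240370) = 51631235630·240370/gcd = 12410600108383100/240370 = 51631235630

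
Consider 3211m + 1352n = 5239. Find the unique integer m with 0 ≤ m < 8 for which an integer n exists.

5

Euclid: 3211 = 2·1352 + 507; 1352 = 2·507 + 338; 507 = 1·338 + 169; 338 = 2·169 + 0 → gcd = 169; 5239 = 169·31.
Back-substitution yields 3211·(3) + 1352·(-7) = 169, so one solution is m = 3·31 = 93, n = -7·31 = -217.
Solutions in m differ by 1352/169 = 8; the one in [0, 8) is 93 mod 8 = 5.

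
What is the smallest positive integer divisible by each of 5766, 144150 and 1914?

45983850

5766 = 2 · 3 · 31²; 144150 = 2 · 3 · 5² · 31²; 1914 = 2 · 3 · 11 · 29
lcm takes max exponent of each prime: 2 · 3 · 5² · 11 · 29 · 31² = 45983850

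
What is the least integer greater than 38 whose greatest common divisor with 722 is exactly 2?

40

Multiples of 2 above 38: 2·20, 2·21, … . Need the cofactor coprime to 722/2 = 361.
Checking s = 20, 21, … the first with gcd(s, 361) = 1 is s = 20, giving 40.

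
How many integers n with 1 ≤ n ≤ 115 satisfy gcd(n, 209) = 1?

99

209 = 11·19. Inclusion–exclusion on these primes:
115 − ⌊115/11⌋ − ⌊115/19⌋ + ⌊115/209⌋ = 99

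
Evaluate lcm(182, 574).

182 = 2 · 7 · 13; 574 = 2 · 7 · 41
max exponents: 2 · 7 · 13 · 41 = 7462

7462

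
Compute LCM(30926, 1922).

29719886

gcd first: 30926 = 16·1922 + 174; 1922 = 11·174 + 8; 174 = 21·8 + 6; 8 = 1·6 + 2; 6 = 3·2 + 0 → gcd = 2
lcm = 30926·1922/gcd = 59439772/2 = 29719886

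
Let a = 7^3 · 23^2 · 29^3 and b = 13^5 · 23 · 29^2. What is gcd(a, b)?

min exponent per shared prime: 23 · 29^2 = 19343

19343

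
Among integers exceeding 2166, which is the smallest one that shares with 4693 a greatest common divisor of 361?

2527

Multiples of 361 above 2166: 361·7, 361·8, … . Need the cofactor coprime to 4693/361 = 13.
Checking s = 7, 8, … the first with gcd(s, 13) = 1 is s = 7, giving 2527.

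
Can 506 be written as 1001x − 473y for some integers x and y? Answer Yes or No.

By Bézout, 1001x − 473y = 506 has integer solutions iff gcd(1001, 473) | 506.
Euclid: 1001 = 2·473 + 55; 473 = 8·55 + 33; 55 = 1·33 + 22; 33 = 1·22 + 11; 22 = 2·11 + 0. gcd = 11; 506 mod 11 = 0. Yes.

Yes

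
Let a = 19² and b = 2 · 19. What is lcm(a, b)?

max exponent per prime: 2 · 19² = 722

722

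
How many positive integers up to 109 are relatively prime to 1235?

Prime factors of 1235: 5, 13, 19. Count integers ≤ 109 divisible by none of them.
By inclusion–exclusion: 109 − ⌊109/5⌋ − ⌊109/13⌋ − ⌊109/19⌋ + ⌊109/65⌋ + ⌊109/95⌋ + ⌊109/247⌋ − ⌊109/1235⌋ = 77.

77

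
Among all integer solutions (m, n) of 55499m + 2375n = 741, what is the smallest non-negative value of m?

9

Euclid: 55499 = 23·2375 + 874; 2375 = 2·874 + 627; 874 = 1·627 + 247; 627 = 2·247 + 133; 247 = 1·133 + 114; 133 = 1·114 + 19; 114 = 6·19 + 0 → gcd = 19; 741 = 19·39.
Back-substitution yields 55499·(-19) + 2375·(444) = 19, so one solution is m = -19·39 = -741, n = 444·39 = 17316.
Solutions in m differ by 2375/19 = 125; the one in [0, 125) is -741 mod 125 = 9.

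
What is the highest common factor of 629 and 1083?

Euclid: 1083 = 1·629 + 454; 629 = 1·454 + 175; 454 = 2·175 + 104; 175 = 1·104 + 71; 104 = 1·71 + 33; 71 = 2·33 + 5; 33 = 6·5 + 3; 5 = 1·3 + 2; 3 = 1·2 + 1; 2 = 2·1 + 0. Last nonzero remainder: 1.

1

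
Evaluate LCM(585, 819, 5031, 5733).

1232595

lcm(585, 819) = 585·819/gcd = 479115/117 = 4095
lcm(4095, 5031) = 4095·5031/gcd = 20601945/117 = 176085
lcm(176085, 5733) = 176085·5733/gcd = 1009495305/819 = 1232595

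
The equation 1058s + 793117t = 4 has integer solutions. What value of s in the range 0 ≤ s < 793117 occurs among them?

Euclid: 793117 = 749·1058 + 675; 1058 = 1·675 + 383; 675 = 1·383 + 292; 383 = 1·292 + 91; 292 = 3·91 + 19; 91 = 4·19 + 15; 19 = 1·15 + 4; 15 = 3·4 + 3; 4 = 1·3 + 1; 3 = 3·1 + 0 → gcd = 1; 4 = 1·4.
Back-substitution yields 1058·(-209149) + 793117·(279) = 1, so one solution is s = -209149·4 = -836596, t = 279·4 = 1116.
Solutions in s differ by 793117/1 = 793117; the one in [0, 793117) is -836596 mod 793117 = 749638.

749638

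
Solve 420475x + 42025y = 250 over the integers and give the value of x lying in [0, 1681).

935

gcd(420475, 42025) = 25 (Euclid: 420475 = 10·42025 + 225; 42025 = 186·225 + 175; 225 = 1·175 + 50; 175 = 3·50 + 25; 50 = 2·25 + 0), and 25 | 250.
Extended Euclid: 420475·(-747) + 42025·(7474) = 25. Scale by 10: x₀ = -7470.
General solution x = x₀ + 1681t; reducing mod 1681 gives x = 935 (and y = -9355).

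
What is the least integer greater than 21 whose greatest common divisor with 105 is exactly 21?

gcd(m, 105) = 21 forces 21 | m; write m = 21s. Then gcd(21s, 21·5) = 21·gcd(s, 5), so need gcd(s, 5) = 1.
21s > 21 gives s ≥ 2. The least s ≥ 2 coprime to 5 is 2, so m = 21·2 = 42.

42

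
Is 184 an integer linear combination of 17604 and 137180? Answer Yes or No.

Yes

gcd(17604, 137180): 137180 = 7·17604 + 13952; 17604 = 1·13952 + 3652; 13952 = 3·3652 + 2996; 3652 = 1·2996 + 656; 2996 = 4·656 + 372; 656 = 1·372 + 284; 372 = 1·284 + 88; 284 = 3·88 + 20; 88 = 4·20 + 8; 20 = 2·8 + 4; 8 = 2·4 + 0 → 4
4 divides 184, so a solution exists.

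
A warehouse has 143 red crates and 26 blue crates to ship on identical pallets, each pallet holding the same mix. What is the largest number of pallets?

13

143 = 11 · 13
26 = 2 · 13
Common: 13 = 13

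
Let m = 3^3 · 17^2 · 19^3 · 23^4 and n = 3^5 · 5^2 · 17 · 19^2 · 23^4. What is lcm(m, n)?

max exponent per prime: 3^5 · 5^2 · 17^2 · 19^3 · 23^4 = 3369894245202825

3369894245202825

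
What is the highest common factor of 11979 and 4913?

11979 = 3² · 11³
4913 = 17³
Common: 1 = 1

1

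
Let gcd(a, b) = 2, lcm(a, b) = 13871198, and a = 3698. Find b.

a·b = gcd·lcm = 2·13871198 = 27742396, so b = 27742396/3698 = 7502.

7502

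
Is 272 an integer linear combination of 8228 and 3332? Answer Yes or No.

Yes

By Bézout, 8228x + 3332y = 272 has integer solutions iff gcd(8228, 3332) | 272.
Euclid: 8228 = 2·3332 + 1564; 3332 = 2·1564 + 204; 1564 = 7·204 + 136; 204 = 1·136 + 68; 136 = 2·68 + 0. gcd = 68; 272 mod 68 = 0. Yes.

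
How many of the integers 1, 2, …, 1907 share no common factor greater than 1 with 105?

872

Prime factors of 105: 3, 5, 7. Count integers ≤ 1907 divisible by none of them.
By inclusion–exclusion: 1907 − ⌊1907/3⌋ − ⌊1907/5⌋ − ⌊1907/7⌋ + ⌊1907/15⌋ + ⌊1907/21⌋ + ⌊1907/35⌋ − ⌊1907/105⌋ = 872.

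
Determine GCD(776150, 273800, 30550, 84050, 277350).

gcd(776150, 273800): 776150 = 2·273800 + 228550; 273800 = 1·228550 + 45250; 228550 = 5·45250 + 2300; 45250 = 19·2300 + 1550; 2300 = 1·1550 + 750; 1550 = 2·750 + 50; 750 = 15·50 + 0 → 50
gcd(50, 30550): 30550 = 611·50 + 0 → 50
gcd(50, 84050): 84050 = 1681·50 + 0 → 50
gcd(50, 277350): 277350 = 5547·50 + 0 → 50

50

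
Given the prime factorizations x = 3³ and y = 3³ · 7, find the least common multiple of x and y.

max exponent per prime: 3³ · 7 = 189

189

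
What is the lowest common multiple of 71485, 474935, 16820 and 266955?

1450130675206980

lcm(71485, 474935) = 71485·474935/gcd = 33950728475/5 = 6790145695
lcm(6790145695, 16820) = 6790145695·16820/gcd = 114210250589900/4205 = 27160582780
lcm(27160582780, 266955) = 27160582780·266955/gcd = 7250653376034900/5 = 1450130675206980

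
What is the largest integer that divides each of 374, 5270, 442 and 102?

34

gcd(374, 5270): 5270 = 14·374 + 34; 374 = 11·34 + 0 → 34
gcd(34, 442): 442 = 13·34 + 0 → 34
gcd(34, 102): 102 = 3·34 + 0 → 34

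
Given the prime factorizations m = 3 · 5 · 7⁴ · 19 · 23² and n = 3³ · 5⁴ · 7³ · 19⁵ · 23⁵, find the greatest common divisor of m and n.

min exponent per shared prime: 3 · 5 · 7³ · 19 · 23² = 51712395

51712395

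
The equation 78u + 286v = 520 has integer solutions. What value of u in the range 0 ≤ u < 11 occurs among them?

Euclid: 286 = 3·78 + 52; 78 = 1·52 + 26; 52 = 2·26 + 0 → gcd = 26; 520 = 26·20.
Back-substitution yields 78·(4) + 286·(-1) = 26, so one solution is u = 4·20 = 80, v = -1·20 = -20.
Solutions in u differ by 286/26 = 11; the one in [0, 11) is 80 mod 11 = 3.

3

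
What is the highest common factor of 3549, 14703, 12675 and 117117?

3549 = 3 · 7 · 13²; 14703 = 3 · 13² · 29; 12675 = 3 · 5² · 13²; 117117 = 3² · 7 · 11 · 13²
gcd takes min exponent of each prime: 3 · 13² = 507

507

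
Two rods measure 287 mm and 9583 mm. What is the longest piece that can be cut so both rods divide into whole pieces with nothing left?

7

Euclid: 9583 = 33·287 + 112; 287 = 2·112 + 63; 112 = 1·63 + 49; 63 = 1·49 + 14; 49 = 3·14 + 7; 14 = 2·7 + 0. Last nonzero remainder: 7.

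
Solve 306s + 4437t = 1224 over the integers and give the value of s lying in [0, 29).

Euclid: 4437 = 14·306 + 153; 306 = 2·153 + 0 → gcd = 153; 1224 = 153·8.
Back-substitution yields 306·(-14) + 4437·(1) = 153, so one solution is s = -14·8 = -112, t = 1·8 = 8.
Solutions in s differ by 4437/153 = 29; the one in [0, 29) is -112 mod 29 = 4.

4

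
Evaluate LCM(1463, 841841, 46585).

1463 = 7 · 11 · 19; 841841 = 7 · 11 · 13 · 29²; 46585 = 5 · 7 · 11³
lcm takes max exponent of each prime: 5 · 7 · 11³ · 13 · 19 · 29² = 9676962295

9676962295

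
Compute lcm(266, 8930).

62510

266 = 2 · 7 · 19; 8930 = 2 · 5 · 19 · 47
max exponents: 2 · 5 · 7 · 19 · 47 = 62510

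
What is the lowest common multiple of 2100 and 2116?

2100 = 2² · 3 · 5² · 7; 2116 = 2² · 23²
max exponents: 2² · 3 · 5² · 7 · 23² = 1110900

1110900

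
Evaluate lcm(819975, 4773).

819975 = 3 · 5² · 13 · 29²; 4773 = 3 · 37 · 43
max exponents: 3 · 5² · 13 · 29² · 37 · 43 = 1304580225

1304580225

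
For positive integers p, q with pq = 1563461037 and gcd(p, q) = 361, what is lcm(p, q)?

For any two positive integers, gcd × lcm equals their product. Hence lcm = 1563461037 / 361 = 4330917.

4330917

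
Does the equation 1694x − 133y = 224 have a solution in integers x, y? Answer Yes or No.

By Bézout, 1694x − 133y = 224 has integer solutions iff gcd(1694, 133) | 224.
Euclid: 1694 = 12·133 + 98; 133 = 1·98 + 35; 98 = 2·35 + 28; 35 = 1·28 + 7; 28 = 4·7 + 0. gcd = 7; 224 mod 7 = 0. Yes.

Yes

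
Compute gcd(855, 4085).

95

Euclid: 4085 = 4·855 + 665; 855 = 1·665 + 190; 665 = 3·190 + 95; 190 = 2·95 + 0. Last nonzero remainder: 95.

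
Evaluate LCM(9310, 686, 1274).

lcm(9310, 686) = 9310·686/gcd = 6386660/98 = 65170
lcm(65170, 1274) = 65170·1274/gcd = 83026580/98 = 847210

847210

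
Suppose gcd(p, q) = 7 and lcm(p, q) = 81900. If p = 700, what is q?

819

Using pq = gcd(p,q)·lcm(p,q) = 7·81900 = 573300, we get q = 573300/700 = 819.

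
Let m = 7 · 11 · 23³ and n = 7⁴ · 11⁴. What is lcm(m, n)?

max exponent per prime: 7⁴ · 11⁴ · 23³ = 427707049847

427707049847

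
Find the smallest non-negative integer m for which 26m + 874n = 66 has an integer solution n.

137

gcd(26, 874) = 2 (Euclid: 874 = 33·26 + 16; 26 = 1·16 + 10; 16 = 1·10 + 6; 10 = 1·6 + 4; 6 = 1·4 + 2; 4 = 2·2 + 0), and 2 | 66.
Extended Euclid: 26·(-168) + 874·(5) = 2. Scale by 33: m₀ = -5544.
General solution m = m₀ + 437t; reducing mod 437 gives m = 137 (and n = -4).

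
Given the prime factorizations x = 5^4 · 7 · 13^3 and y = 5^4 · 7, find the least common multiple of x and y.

max exponent per prime: 5^4 · 7 · 13^3 = 9611875

9611875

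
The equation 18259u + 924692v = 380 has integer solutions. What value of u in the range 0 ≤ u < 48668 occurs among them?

gcd(18259, 924692) = 19 (Euclid: 924692 = 50·18259 + 11742; 18259 = 1·11742 + 6517; 11742 = 1·6517 + 5225; 6517 = 1·5225 + 1292; 5225 = 4·1292 + 57; 1292 = 22·57 + 38; 57 = 1·38 + 19; 38 = 2·19 + 0), and 19 | 380.
Extended Euclid: 18259·(-16459) + 924692·(325) = 19. Scale by 20: u₀ = -329180.
General solution u = u₀ + 48668t; reducing mod 48668 gives u = 11496 (and v = -227).

11496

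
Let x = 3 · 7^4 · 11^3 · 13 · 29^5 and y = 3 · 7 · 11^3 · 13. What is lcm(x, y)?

max exponent per prime: 3 · 7^4 · 11^3 · 13 · 29^5 = 2556376473491841

2556376473491841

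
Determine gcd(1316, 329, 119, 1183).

7

gcd(1316, 329): 1316 = 4·329 + 0 → 329
gcd(329, 119): 329 = 2·119 + 91; 119 = 1·91 + 28; 91 = 3·28 + 7; 28 = 4·7 + 0 → 7
gcd(7, 1183): 1183 = 169·7 + 0 → 7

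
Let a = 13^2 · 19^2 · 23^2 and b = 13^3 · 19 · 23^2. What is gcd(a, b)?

1698619

min exponent per shared prime: 13^2 · 19 · 23^2 = 1698619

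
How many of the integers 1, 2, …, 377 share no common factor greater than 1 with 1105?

261

1105 = 5·13·17. Inclusion–exclusion on these primes:
377 − ⌊377/5⌋ − ⌊377/13⌋ − ⌊377/17⌋ + ⌊377/65⌋ + ⌊377/85⌋ + ⌊377/221⌋ − ⌊377/1105⌋ = 261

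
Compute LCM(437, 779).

gcd first: 779 = 1·437 + 342; 437 = 1·342 + 95; 342 = 3·95 + 57; 95 = 1·57 + 38; 57 = 1·38 + 19; 38 = 2·19 + 0 → gcd = 19
lcm = 437·779/gcd = 340423/19 = 17917

17917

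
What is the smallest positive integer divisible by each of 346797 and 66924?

346797 = 3² · 11 · 31 · 113; 66924 = 2² · 3² · 11 · 13²
max exponents: 2² · 3² · 11 · 13² · 31 · 113 = 234434772

234434772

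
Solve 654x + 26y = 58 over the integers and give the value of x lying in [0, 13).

8

Euclid: 654 = 25·26 + 4; 26 = 6·4 + 2; 4 = 2·2 + 0 → gcd = 2; 58 = 2·29.
Back-substitution yields 654·(-6) + 26·(151) = 2, so one solution is x = -6·29 = -174, y = 151·29 = 4379.
Solutions in x differ by 26/2 = 13; the one in [0, 13) is -174 mod 13 = 8.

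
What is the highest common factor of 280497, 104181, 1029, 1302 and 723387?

280497 = 3 · 7 · 19² · 37; 104181 = 3 · 7 · 11² · 41; 1029 = 3 · 7³; 1302 = 2 · 3 · 7 · 31; 723387 = 3 · 7³ · 19 · 37
gcd takes min exponent of each prime: 3 · 7 = 21

21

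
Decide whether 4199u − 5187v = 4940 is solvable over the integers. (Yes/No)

By Bézout, 4199u − 5187v = 4940 has integer solutions iff gcd(4199, 5187) | 4940.
Euclid: 5187 = 1·4199 + 988; 4199 = 4·988 + 247; 988 = 4·247 + 0. gcd = 247; 4940 mod 247 = 0. Yes.

Yes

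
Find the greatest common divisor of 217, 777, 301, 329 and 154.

7

217 = 7 · 31; 777 = 3 · 7 · 37; 301 = 7 · 43; 329 = 7 · 47; 154 = 2 · 7 · 11
gcd takes min exponent of each prime: 7 = 7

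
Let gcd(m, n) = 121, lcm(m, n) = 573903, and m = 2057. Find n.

33759

m·n = gcd·lcm = 121·573903 = 69442263, so n = 69442263/2057 = 33759.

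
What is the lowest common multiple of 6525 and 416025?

12064725

6525 = 3² · 5² · 29; 416025 = 3² · 5² · 43²
max exponents: 3² · 5² · 29 · 43² = 12064725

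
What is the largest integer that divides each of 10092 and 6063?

3

Euclid: 10092 = 1·6063 + 4029; 6063 = 1·4029 + 2034; 4029 = 1·2034 + 1995; 2034 = 1·1995 + 39; 1995 = 51·39 + 6; 39 = 6·6 + 3; 6 = 2·3 + 0. Last nonzero remainder: 3.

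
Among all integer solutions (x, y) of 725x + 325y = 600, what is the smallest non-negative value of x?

8

Reduce mod 325: 725x ≡ 600 (mod 325). With g = gcd(725, 325) = 25 dividing 600, divide through: 29x ≡ 24 (mod 13).
Since gcd(29, 13) = 1, x ≡ 24·(29)⁻¹ ≡ 8 (mod 13). Smallest non-negative: 8.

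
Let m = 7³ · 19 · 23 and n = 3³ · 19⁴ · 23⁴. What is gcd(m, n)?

437

min exponent per shared prime: 19 · 23 = 437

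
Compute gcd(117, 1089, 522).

gcd(117, 1089): 1089 = 9·117 + 36; 117 = 3·36 + 9; 36 = 4·9 + 0 → 9
gcd(9, 522): 522 = 58·9 + 0 → 9

9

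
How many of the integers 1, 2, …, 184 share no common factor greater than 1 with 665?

120

665 = 5·7·19. Inclusion–exclusion on these primes:
184 − ⌊184/5⌋ − ⌊184/7⌋ − ⌊184/19⌋ + ⌊184/35⌋ + ⌊184/95⌋ + ⌊184/133⌋ − ⌊184/665⌋ = 120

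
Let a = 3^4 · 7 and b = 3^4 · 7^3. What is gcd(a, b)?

567

min exponent per shared prime: 3^4 · 7 = 567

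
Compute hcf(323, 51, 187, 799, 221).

17

gcd(323, 51): 323 = 6·51 + 17; 51 = 3·17 + 0 → 17
gcd(17, 187): 187 = 11·17 + 0 → 17
gcd(17, 799): 799 = 47·17 + 0 → 17
gcd(17, 221): 221 = 13·17 + 0 → 17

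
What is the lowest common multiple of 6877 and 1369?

9414613

6877 = 13 · 23²; 1369 = 37²
max exponents: 13 · 23² · 37² = 9414613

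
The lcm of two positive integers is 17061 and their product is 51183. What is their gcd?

3

gcd·lcm = product, so gcd = 51183/17061 = 3.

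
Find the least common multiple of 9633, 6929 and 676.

1579812

lcm(9633, 6929) = 9633·6929/gcd = 66747057/169 = 394953
lcm(394953, 676) = 394953·676/gcd = 266988228/169 = 1579812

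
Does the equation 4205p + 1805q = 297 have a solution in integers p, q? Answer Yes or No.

No

gcd(4205, 1805): 4205 = 2·1805 + 595; 1805 = 3·595 + 20; 595 = 29·20 + 15; 20 = 1·15 + 5; 15 = 3·5 + 0 → 5
5 does not divide 297, so a solution does not exist.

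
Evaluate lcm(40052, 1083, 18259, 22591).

84147770076

lcm(40052, 1083) = 40052·1083/gcd = 43376316/19 = 2282964
lcm(2282964, 18259) = 2282964·18259/gcd = 41684639676/589 = 70771884
lcm(70771884, 22591) = 70771884·22591/gcd = 1598807631444/19 = 84147770076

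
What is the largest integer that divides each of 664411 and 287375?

664411 = 11² · 17² · 19
287375 = 5³ · 11² · 19
Common: 11² · 19 = 2299

2299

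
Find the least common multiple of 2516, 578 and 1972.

1240388

lcm(2516, 578) = 2516·578/gcd = 1454248/34 = 42772
lcm(42772, 1972) = 42772·1972/gcd = 84346384/68 = 1240388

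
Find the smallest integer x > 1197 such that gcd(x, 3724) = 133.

1463

3724 = 133·28. Any x with gcd(x, 3724) = 133 is a multiple of 133, say 133s, with s coprime to 28.
Need s > 1197/133, so s ≥ 10. First s ≥ 10 with gcd(s, 28) = 1 is s = 11. Thus x = 133·11 = 1463.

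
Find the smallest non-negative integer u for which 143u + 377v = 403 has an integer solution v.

16

Reduce mod 377: 143u ≡ 403 (mod 377). With g = gcd(143, 377) = 13 dividing 403, divide through: 11u ≡ 31 (mod 29).
Since gcd(11, 29) = 1, u ≡ 31·(11)⁻¹ ≡ 16 (mod 29). Smallest non-negative: 16.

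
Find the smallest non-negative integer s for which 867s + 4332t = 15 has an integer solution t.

25

Reduce mod 4332: 867s ≡ 15 (mod 4332). With g = gcd(867, 4332) = 3 dividing 15, divide through: 289s ≡ 5 (mod 1444).
Since gcd(289, 1444) = 1, s ≡ 5·(289)⁻¹ ≡ 25 (mod 1444). Smallest non-negative: 25.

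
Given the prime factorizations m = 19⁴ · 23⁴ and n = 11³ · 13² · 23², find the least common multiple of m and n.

8203336147528379

max exponent per prime: 11³ · 13² · 19⁴ · 23⁴ = 8203336147528379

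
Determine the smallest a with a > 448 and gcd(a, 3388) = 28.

Multiples of 28 above 448: 28·17, 28·18, … . Need the cofactor coprime to 3388/28 = 121.
Checking s = 17, 18, … the first with gcd(s, 121) = 1 is s = 17, giving 476.

476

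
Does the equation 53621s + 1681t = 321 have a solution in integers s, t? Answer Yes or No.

Yes

gcd(53621, 1681): 53621 = 31·1681 + 1510; 1681 = 1·1510 + 171; 1510 = 8·171 + 142; 171 = 1·142 + 29; 142 = 4·29 + 26; 29 = 1·26 + 3; 26 = 8·3 + 2; 3 = 1·2 + 1; 2 = 2·1 + 0 → 1
1 divides 321, so a solution exists.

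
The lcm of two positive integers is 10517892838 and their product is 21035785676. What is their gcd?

2

gcd·lcm = product, so gcd = 21035785676/10517892838 = 2.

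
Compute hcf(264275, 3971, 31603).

11

264275 = 5² · 11 · 31²; 3971 = 11 · 19²; 31603 = 11 · 13² · 17
gcd takes min exponent of each prime: 11 = 11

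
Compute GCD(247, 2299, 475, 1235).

19

247 = 13 · 19; 2299 = 11² · 19; 475 = 5² · 19; 1235 = 5 · 13 · 19
gcd takes min exponent of each prime: 19 = 19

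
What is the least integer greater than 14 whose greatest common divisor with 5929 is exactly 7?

gcd(a, 5929) = 7 forces 7 | a; write a = 7s. Then gcd(7s, 7·847) = 7·gcd(s, 847), so need gcd(s, 847) = 1.
7s > 14 gives s ≥ 3. The least s ≥ 3 coprime to 847 is 3, so a = 7·3 = 21.

21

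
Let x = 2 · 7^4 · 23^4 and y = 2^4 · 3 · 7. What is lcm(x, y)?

max exponent per prime: 2^4 · 3 · 7^4 · 23^4 = 32251115568

32251115568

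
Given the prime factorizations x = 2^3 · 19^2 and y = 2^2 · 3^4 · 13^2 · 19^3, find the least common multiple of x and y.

max exponent per prime: 2^3 · 3^4 · 13^2 · 19^3 = 751142808

751142808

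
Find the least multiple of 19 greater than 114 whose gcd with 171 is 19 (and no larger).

Multiples of 19 above 114: 19·7, 19·8, … . Need the cofactor coprime to 171/19 = 9.
Checking s = 7, 8, … the first with gcd(s, 9) = 1 is s = 7, giving 133.

133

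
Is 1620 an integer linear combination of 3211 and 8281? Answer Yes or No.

gcd(3211, 8281): 8281 = 2·3211 + 1859; 3211 = 1·1859 + 1352; 1859 = 1·1352 + 507; 1352 = 2·507 + 338; 507 = 1·338 + 169; 338 = 2·169 + 0 → 169
169 does not divide 1620, so a solution does not exist.

No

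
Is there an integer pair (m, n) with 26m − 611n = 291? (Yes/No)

By Bézout, 26m − 611n = 291 has integer solutions iff gcd(26, 611) | 291.
Euclid: 611 = 23·26 + 13; 26 = 2·13 + 0. gcd = 13; 291 mod 13 = 5. No.

No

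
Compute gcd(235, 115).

235 = 5 · 47
115 = 5 · 23
Common: 5 = 5

5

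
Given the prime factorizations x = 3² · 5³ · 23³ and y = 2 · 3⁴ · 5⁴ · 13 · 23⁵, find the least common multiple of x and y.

max exponent per prime: 2 · 3⁴ · 5⁴ · 13 · 23⁵ = 8471836473750

8471836473750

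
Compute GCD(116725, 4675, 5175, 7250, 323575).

25

gcd(116725, 4675): 116725 = 24·4675 + 4525; 4675 = 1·4525 + 150; 4525 = 30·150 + 25; 150 = 6·25 + 0 → 25
gcd(25, 5175): 5175 = 207·25 + 0 → 25
gcd(25, 7250): 7250 = 290·25 + 0 → 25
gcd(25, 323575): 323575 = 12943·25 + 0 → 25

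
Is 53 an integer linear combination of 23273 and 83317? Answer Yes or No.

No

gcd(23273, 83317): 83317 = 3·23273 + 13498; 23273 = 1·13498 + 9775; 13498 = 1·9775 + 3723; 9775 = 2·3723 + 2329; 3723 = 1·2329 + 1394; 2329 = 1·1394 + 935; 1394 = 1·935 + 459; 935 = 2·459 + 17; 459 = 27·17 + 0 → 17
17 does not divide 53, so a solution does not exist.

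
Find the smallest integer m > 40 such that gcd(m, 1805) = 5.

45

1805 = 5·361. Any m with gcd(m, 1805) = 5 is a multiple of 5, say 5s, with s coprime to 361.
Need s > 40/5, so s ≥ 9. First s ≥ 9 with gcd(s, 361) = 1 is s = 9. Thus m = 5·9 = 45.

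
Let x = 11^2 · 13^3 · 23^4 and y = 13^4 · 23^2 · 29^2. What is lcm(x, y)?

813328740928561

max exponent per prime: 11^2 · 13^4 · 23^4 · 29^2 = 813328740928561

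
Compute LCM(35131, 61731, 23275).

35131 = 19 · 43²; 61731 = 3² · 19³; 23275 = 5² · 7² · 19
lcm takes max exponent of each prime: 3² · 5² · 7² · 19³ · 43² = 139822258275

139822258275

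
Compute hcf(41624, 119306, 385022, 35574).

41624 = 2³ · 11² · 43; 119306 = 2 · 11² · 17 · 29; 385022 = 2 · 11² · 37 · 43; 35574 = 2 · 3 · 7² · 11²
gcd takes min exponent of each prime: 2 · 11² = 242

242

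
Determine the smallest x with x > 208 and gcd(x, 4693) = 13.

Multiples of 13 above 208: 13·17, 13·18, … . Need the cofactor coprime to 4693/13 = 361.
Checking s = 17, 18, … the first with gcd(s, 361) = 1 is s = 17, giving 221.

221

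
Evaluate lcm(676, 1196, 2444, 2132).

29960996

lcm(676, 1196) = 676·1196/gcd = 808496/52 = 15548
lcm(15548, 2444) = 15548·2444/gcd = 37999312/52 = 730756
lcm(730756, 2132) = 730756·2132/gcd = 1557971792/52 = 29960996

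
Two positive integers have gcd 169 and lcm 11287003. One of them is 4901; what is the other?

Using ab = gcd(a,b)·lcm(a,b) = 169·11287003 = 1907503507, we get b = 1907503507/4901 = 389207.

389207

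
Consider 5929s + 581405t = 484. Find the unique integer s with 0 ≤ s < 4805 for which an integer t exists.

Euclid: 581405 = 98·5929 + 363; 5929 = 16·363 + 121; 363 = 3·121 + 0 → gcd = 121; 484 = 121·4.
Back-substitution yields 5929·(1569) + 581405·(-16) = 121, so one solution is s = 1569·4 = 6276, t = -16·4 = -64.
Solutions in s differ by 581405/121 = 4805; the one in [0, 4805) is 6276 mod 4805 = 1471.

1471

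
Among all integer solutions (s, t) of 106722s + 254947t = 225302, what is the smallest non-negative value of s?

26

Euclid: 254947 = 2·106722 + 41503; 106722 = 2·41503 + 23716; 41503 = 1·23716 + 17787; 23716 = 1·17787 + 5929; 17787 = 3·5929 + 0 → gcd = 5929; 225302 = 5929·38.
Back-substitution yields 106722·(12) + 254947·(-5) = 5929, so one solution is s = 12·38 = 456, t = -5·38 = -190.
Solutions in s differ by 254947/5929 = 43; the one in [0, 43) is 456 mod 43 = 26.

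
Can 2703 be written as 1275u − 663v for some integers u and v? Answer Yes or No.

Yes

By Bézout, 1275u − 663v = 2703 has integer solutions iff gcd(1275, 663) | 2703.
Euclid: 1275 = 1·663 + 612; 663 = 1·612 + 51; 612 = 12·51 + 0. gcd = 51; 2703 mod 51 = 0. Yes.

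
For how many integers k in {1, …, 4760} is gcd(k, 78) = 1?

78 = 2·3·13. Inclusion–exclusion on these primes:
4760 − ⌊4760/2⌋ − ⌊4760/3⌋ − ⌊4760/13⌋ + ⌊4760/6⌋ + ⌊4760/26⌋ + ⌊4760/39⌋ − ⌊4760/78⌋ = 1465

1465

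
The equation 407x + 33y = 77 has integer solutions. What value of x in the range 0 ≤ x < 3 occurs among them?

1

Reduce mod 33: 407x ≡ 77 (mod 33). With g = gcd(407, 33) = 11 dividing 77, divide through: 37x ≡ 7 (mod 3).
Since gcd(37, 3) = 1, x ≡ 7·(37)⁻¹ ≡ 1 (mod 3). Smallest non-negative: 1.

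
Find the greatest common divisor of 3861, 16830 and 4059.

99

3861 = 3³ · 11 · 13; 16830 = 2 · 3² · 5 · 11 · 17; 4059 = 3² · 11 · 41
gcd takes min exponent of each prime: 3² · 11 = 99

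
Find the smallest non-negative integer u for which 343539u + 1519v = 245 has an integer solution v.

1

Reduce mod 1519: 343539u ≡ 245 (mod 1519). With g = gcd(343539, 1519) = 49 dividing 245, divide through: 7011u ≡ 5 (mod 31).
Since gcd(7011, 31) = 1, u ≡ 5·(7011)⁻¹ ≡ 1 (mod 31). Smallest non-negative: 1.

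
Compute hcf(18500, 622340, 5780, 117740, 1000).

gcd(18500, 622340): 622340 = 33·18500 + 11840; 18500 = 1·11840 + 6660; 11840 = 1·6660 + 5180; 6660 = 1·5180 + 1480; 5180 = 3·1480 + 740; 1480 = 2·740 + 0 → 740
gcd(740, 5780): 5780 = 7·740 + 600; 740 = 1·600 + 140; 600 = 4·140 + 40; 140 = 3·40 + 20; 40 = 2·20 + 0 → 20
gcd(20, 117740): 117740 = 5887·20 + 0 → 20
gcd(20, 1000): 1000 = 50·20 + 0 → 20

20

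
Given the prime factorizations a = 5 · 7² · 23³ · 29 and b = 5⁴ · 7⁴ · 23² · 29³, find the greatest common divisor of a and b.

min exponent per shared prime: 5 · 7² · 23² · 29 = 3758545

3758545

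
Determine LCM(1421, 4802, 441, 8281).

1421 = 7² · 29; 4802 = 2 · 7⁴; 441 = 3² · 7²; 8281 = 7² · 13²
lcm takes max exponent of each prime: 2 · 3² · 7⁴ · 13² · 29 = 211811418

211811418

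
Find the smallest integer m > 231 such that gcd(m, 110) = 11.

253

110 = 11·10. Any m with gcd(m, 110) = 11 is a multiple of 11, say 11s, with s coprime to 10.
Need s > 231/11, so s ≥ 22. First s ≥ 22 with gcd(s, 10) = 1 is s = 23. Thus m = 11·23 = 253.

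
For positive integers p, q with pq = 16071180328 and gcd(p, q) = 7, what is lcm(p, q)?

2295882904

Since gcd(p,q)·lcm(p,q) = pq, lcm = 16071180328/7 = 2295882904.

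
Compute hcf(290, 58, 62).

290 = 2 · 5 · 29; 58 = 2 · 29; 62 = 2 · 31
gcd takes min exponent of each prime: 2 = 2

2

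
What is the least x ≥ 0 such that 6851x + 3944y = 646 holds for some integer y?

Reduce mod 3944: 6851x ≡ 646 (mod 3944). With g = gcd(6851, 3944) = 17 dividing 646, divide through: 403x ≡ 38 (mod 232).
Since gcd(403, 232) = 1, x ≡ 38·(403)⁻¹ ≡ 26 (mod 232). Smallest non-negative: 26.

26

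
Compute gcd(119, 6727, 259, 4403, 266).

gcd(119, 6727): 6727 = 56·119 + 63; 119 = 1·63 + 56; 63 = 1·56 + 7; 56 = 8·7 + 0 → 7
gcd(7, 259): 259 = 37·7 + 0 → 7
gcd(7, 4403): 4403 = 629·7 + 0 → 7
gcd(7, 266): 266 = 38·7 + 0 → 7

7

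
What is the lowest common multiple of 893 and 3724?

175028

gcd first: 3724 = 4·893 + 152; 893 = 5·152 + 133; 152 = 1·133 + 19; 133 = 7·19 + 0 → gcd = 19
lcm = 893·3724/gcd = 3325532/19 = 175028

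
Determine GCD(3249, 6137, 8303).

361

gcd(3249, 6137): 6137 = 1·3249 + 2888; 3249 = 1·2888 + 361; 2888 = 8·361 + 0 → 361
gcd(361, 8303): 8303 = 23·361 + 0 → 361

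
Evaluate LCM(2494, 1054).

1314338

2494 = 2 · 29 · 43; 1054 = 2 · 17 · 31
max exponents: 2 · 17 · 29 · 31 · 43 = 1314338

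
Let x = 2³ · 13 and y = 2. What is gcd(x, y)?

2

min exponent per shared prime: 2 = 2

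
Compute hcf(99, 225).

Euclid: 225 = 2·99 + 27; 99 = 3·27 + 18; 27 = 1·18 + 9; 18 = 2·9 + 0. Last nonzero remainder: 9.

9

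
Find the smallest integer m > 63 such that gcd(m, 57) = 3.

66

Multiples of 3 above 63: 3·22, 3·23, … . Need the cofactor coprime to 57/3 = 19.
Checking s = 22, 23, … the first with gcd(s, 19) = 1 is s = 22, giving 66.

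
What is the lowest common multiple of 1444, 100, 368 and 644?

23248400

1444 = 2² · 19²; 100 = 2² · 5²; 368 = 2⁴ · 23; 644 = 2² · 7 · 23
lcm takes max exponent of each prime: 2⁴ · 5² · 7 · 19² · 23 = 23248400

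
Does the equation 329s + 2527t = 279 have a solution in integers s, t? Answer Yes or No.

No

gcd(329, 2527): 2527 = 7·329 + 224; 329 = 1·224 + 105; 224 = 2·105 + 14; 105 = 7·14 + 7; 14 = 2·7 + 0 → 7
7 does not divide 279, so a solution does not exist.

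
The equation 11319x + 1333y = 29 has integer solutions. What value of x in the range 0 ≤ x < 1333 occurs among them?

635

Euclid: 11319 = 8·1333 + 655; 1333 = 2·655 + 23; 655 = 28·23 + 11; 23 = 2·11 + 1; 11 = 11·1 + 0 → gcd = 1; 29 = 1·29.
Back-substitution yields 11319·(-116) + 1333·(985) = 1, so one solution is x = -116·29 = -3364, y = 985·29 = 28565.
Solutions in x differ by 1333/1 = 1333; the one in [0, 1333) is -3364 mod 1333 = 635.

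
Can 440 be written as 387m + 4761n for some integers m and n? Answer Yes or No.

No

gcd(387, 4761): 4761 = 12·387 + 117; 387 = 3·117 + 36; 117 = 3·36 + 9; 36 = 4·9 + 0 → 9
9 does not divide 440, so a solution does not exist.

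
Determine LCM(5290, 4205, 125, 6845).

5290 = 2 · 5 · 23²; 4205 = 5 · 29²; 125 = 5³; 6845 = 5 · 37²
lcm takes max exponent of each prime: 2 · 5³ · 23² · 29² · 37² = 152263260250

152263260250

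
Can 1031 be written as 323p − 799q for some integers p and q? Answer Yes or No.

No

gcd(323, 799): 799 = 2·323 + 153; 323 = 2·153 + 17; 153 = 9·17 + 0 → 17
17 does not divide 1031, so a solution does not exist.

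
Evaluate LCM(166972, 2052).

gcd first: 166972 = 81·2052 + 760; 2052 = 2·760 + 532; 760 = 1·532 + 228; 532 = 2·228 + 76; 228 = 3·76 + 0 → gcd = 76
lcm = 166972·2052/gcd = 342626544/76 = 4508244

4508244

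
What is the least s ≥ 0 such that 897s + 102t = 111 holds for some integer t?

19

Euclid: 897 = 8·102 + 81; 102 = 1·81 + 21; 81 = 3·21 + 18; 21 = 1·18 + 3; 18 = 6·3 + 0 → gcd = 3; 111 = 3·37.
Back-substitution yields 897·(-5) + 102·(44) = 3, so one solution is s = -5·37 = -185, t = 44·37 = 1628.
Solutions in s differ by 102/3 = 34; the one in [0, 34) is -185 mod 34 = 19.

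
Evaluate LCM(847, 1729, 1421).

42469427

lcm(847, 1729) = 847·1729/gcd = 1464463/7 = 209209
lcm(209209, 1421) = 209209·1421/gcd = 297285989/7 = 42469427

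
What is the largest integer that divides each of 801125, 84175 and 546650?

gcd(801125, 84175): 801125 = 9·84175 + 43550; 84175 = 1·43550 + 40625; 43550 = 1·40625 + 2925; 40625 = 13·2925 + 2600; 2925 = 1·2600 + 325; 2600 = 8·325 + 0 → 325
gcd(325, 546650): 546650 = 1682·325 + 0 → 325

325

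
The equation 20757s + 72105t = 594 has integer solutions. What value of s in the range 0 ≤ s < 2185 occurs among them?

Reduce mod 72105: 20757s ≡ 594 (mod 72105). With g = gcd(20757, 72105) = 33 dividing 594, divide through: 629s ≡ 18 (mod 2185).
Since gcd(629, 2185) = 1, s ≡ 18·(629)⁻¹ ≡ 997 (mod 2185). Smallest non-negative: 997.

997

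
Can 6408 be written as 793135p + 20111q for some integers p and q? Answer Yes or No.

gcd(793135, 20111): 793135 = 39·20111 + 8806; 20111 = 2·8806 + 2499; 8806 = 3·2499 + 1309; 2499 = 1·1309 + 1190; 1309 = 1·1190 + 119; 1190 = 10·119 + 0 → 119
119 does not divide 6408, so a solution does not exist.

No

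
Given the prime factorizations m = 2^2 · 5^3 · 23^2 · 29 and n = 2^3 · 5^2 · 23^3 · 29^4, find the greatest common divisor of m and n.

min exponent per shared prime: 2^2 · 5^2 · 23^2 · 29 = 1534100

1534100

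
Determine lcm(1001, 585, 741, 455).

1001 = 7 · 11 · 13; 585 = 3² · 5 · 13; 741 = 3 · 13 · 19; 455 = 5 · 7 · 13
lcm takes max exponent of each prime: 3² · 5 · 7 · 11 · 13 · 19 = 855855

855855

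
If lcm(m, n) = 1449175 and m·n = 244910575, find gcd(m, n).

169

gcd·lcm = product, so gcd = 244910575/1449175 = 169.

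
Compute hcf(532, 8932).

28

532 = 2² · 7 · 19
8932 = 2² · 7 · 11 · 29
Common: 2² · 7 = 28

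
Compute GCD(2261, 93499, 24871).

133

2261 = 7 · 17 · 19; 93499 = 7 · 19² · 37; 24871 = 7 · 11 · 17 · 19
gcd takes min exponent of each prime: 7 · 19 = 133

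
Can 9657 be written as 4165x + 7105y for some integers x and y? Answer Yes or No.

By Bézout, 4165x + 7105y = 9657 has integer solutions iff gcd(4165, 7105) | 9657.
Euclid: 7105 = 1·4165 + 2940; 4165 = 1·2940 + 1225; 2940 = 2·1225 + 490; 1225 = 2·490 + 245; 490 = 2·245 + 0. gcd = 245; 9657 mod 245 = 102. No.

No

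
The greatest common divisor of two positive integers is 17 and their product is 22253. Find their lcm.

Since gcd(u,v)·lcm(u,v) = uv, lcm = 22253/17 = 1309.

1309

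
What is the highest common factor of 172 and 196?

172 = 2² · 43
196 = 2² · 7²
Common: 2² = 4

4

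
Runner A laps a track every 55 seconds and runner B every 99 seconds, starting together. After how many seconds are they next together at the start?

495

55 = 5 · 11; 99 = 3² · 11
max exponents: 3² · 5 · 11 = 495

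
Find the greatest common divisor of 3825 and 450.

3825 = 3² · 5² · 17
450 = 2 · 3² · 5²
Common: 3² · 5² = 225

225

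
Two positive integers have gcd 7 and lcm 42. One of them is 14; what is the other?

m·n = gcd·lcm = 7·42 = 294, so n = 294/14 = 21.

21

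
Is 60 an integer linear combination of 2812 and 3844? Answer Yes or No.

Yes

gcd(2812, 3844): 3844 = 1·2812 + 1032; 2812 = 2·1032 + 748; 1032 = 1·748 + 284; 748 = 2·284 + 180; 284 = 1·180 + 104; 180 = 1·104 + 76; 104 = 1·76 + 28; 76 = 2·28 + 20; 28 = 1·20 + 8; 20 = 2·8 + 4; 8 = 2·4 + 0 → 4
4 divides 60, so a solution exists.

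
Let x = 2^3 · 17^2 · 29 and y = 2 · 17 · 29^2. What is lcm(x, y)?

max exponent per prime: 2^3 · 17^2 · 29^2 = 1944392

1944392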